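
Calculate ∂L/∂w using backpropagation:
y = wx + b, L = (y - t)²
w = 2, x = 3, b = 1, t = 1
∂L/∂w = 36

y = wx + b = (2)(3) + 1 = 7
∂L/∂y = 2(y - t) = 2(7 - 1) = 12
∂y/∂w = x = 3
∂L/∂w = ∂L/∂y · ∂y/∂w = 12 × 3 = 36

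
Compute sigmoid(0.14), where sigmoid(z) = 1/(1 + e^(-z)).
0.5349

sigmoid(0.14) = 1/(1 + e^(-0.14)) = 1/(1 + 0.8694) = 0.5349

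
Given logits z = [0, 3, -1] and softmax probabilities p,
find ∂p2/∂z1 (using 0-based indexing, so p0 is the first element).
∂p2/∂z1 = -0.01605

p = softmax(z) = [0.04661, 0.9362, 0.01715]
p2 = 0.01715, p1 = 0.9362

∂p2/∂z1 = -p2 × p1 = -0.01715 × 0.9362 = -0.01605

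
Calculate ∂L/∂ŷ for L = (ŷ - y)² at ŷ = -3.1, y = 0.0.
∂L/∂ŷ = -6.2

∂L/∂ŷ = 2(ŷ - y) = 2(-3.1 - 0.0) = 2(-3.1) = -6.2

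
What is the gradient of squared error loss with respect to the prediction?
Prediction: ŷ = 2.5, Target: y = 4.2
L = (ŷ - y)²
∂L/∂ŷ = -3.4

∂L/∂ŷ = 2(ŷ - y) = 2(2.5 - 4.2) = 2(-1.7) = -3.4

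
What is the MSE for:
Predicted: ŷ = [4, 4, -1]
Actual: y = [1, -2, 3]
MSE = 20.33

MSE = (1/3)((4-1)² + (4--2)² + (-1-3)²) = (1/3)(9 + 36 + 16) = 20.33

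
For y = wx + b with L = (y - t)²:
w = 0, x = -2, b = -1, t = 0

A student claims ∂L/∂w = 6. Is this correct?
Incorrect

y = (0)(-2) + -1 = -1
∂L/∂y = 2(y - t) = 2(-1 - 0) = -2
∂y/∂w = x = -2
∂L/∂w = -2 × -2 = 4

Claimed value: 6
Incorrect: The correct gradient is 4.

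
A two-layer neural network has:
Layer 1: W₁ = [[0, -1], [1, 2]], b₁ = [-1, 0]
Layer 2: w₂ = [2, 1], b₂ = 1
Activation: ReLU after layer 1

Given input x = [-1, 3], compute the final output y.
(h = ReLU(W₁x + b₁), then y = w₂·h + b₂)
y = 6

Layer 1 pre-activation: z₁ = [-4, 5]
After ReLU: h = [0, 5]
Layer 2 output: y = 2×0 + 1×5 + 1 = 6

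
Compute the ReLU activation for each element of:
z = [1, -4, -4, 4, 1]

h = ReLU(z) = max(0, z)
h = [1, 0, 0, 4, 1]

ReLU applied element-wise: max(0,1)=1, max(0,-4)=0, max(0,-4)=0, max(0,4)=4, max(0,1)=1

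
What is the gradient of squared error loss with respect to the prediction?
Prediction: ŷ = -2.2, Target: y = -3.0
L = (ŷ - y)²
∂L/∂ŷ = 1.6

∂L/∂ŷ = 2(ŷ - y) = 2(-2.2 - -3.0) = 2(0.8) = 1.6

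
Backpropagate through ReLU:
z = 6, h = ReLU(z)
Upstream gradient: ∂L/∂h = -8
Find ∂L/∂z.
∂L/∂z = -8

h = ReLU(6) = 6
Since z > 0: ∂h/∂z = 1
∂L/∂z = ∂L/∂h · ∂h/∂z = -8 × 1 = -8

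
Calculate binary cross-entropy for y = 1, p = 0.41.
L = 0.8916

L = -1·log(0.41) - 0·log(0.59) = -log(0.41) = 0.8916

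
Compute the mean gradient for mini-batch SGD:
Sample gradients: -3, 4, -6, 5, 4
Average gradient = 0.8

Average = (1/5)(-3 + 4 + -6 + 5 + 4) = 4/5 = 0.8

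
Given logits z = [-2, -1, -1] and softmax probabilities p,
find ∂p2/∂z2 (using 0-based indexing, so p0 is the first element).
∂p2/∂z2 = 0.244

p = softmax(z) = [0.1554, 0.4223, 0.4223]
p2 = 0.4223

∂p2/∂z2 = p2(1 - p2) = 0.4223 × (1 - 0.4223) = 0.244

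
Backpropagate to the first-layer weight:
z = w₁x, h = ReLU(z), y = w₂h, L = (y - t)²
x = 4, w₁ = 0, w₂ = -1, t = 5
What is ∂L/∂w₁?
∂L/∂w₁ = 0

Forward pass:
z = w₁x = 0×4 = 0
h = ReLU(0) = 0
y = w₂h = -1×0 = 0

Backward pass:
∂L/∂y = 2(y - t) = 2(0 - 5) = -10
∂y/∂h = w₂ = -1
∂h/∂z = 0 (ReLU derivative)
∂z/∂w₁ = x = 4

∂L/∂w₁ = -10 × -1 × 0 × 4 = 0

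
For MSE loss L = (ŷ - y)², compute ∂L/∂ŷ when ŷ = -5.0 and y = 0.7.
∂L/∂ŷ = -11.4

∂L/∂ŷ = 2(ŷ - y) = 2(-5.0 - 0.7) = 2(-5.7) = -11.4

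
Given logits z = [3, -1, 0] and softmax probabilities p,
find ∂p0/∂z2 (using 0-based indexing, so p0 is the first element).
∂p0/∂z2 = -0.04364

p = softmax(z) = [0.9362, 0.01715, 0.04661]
p0 = 0.9362, p2 = 0.04661

∂p0/∂z2 = -p0 × p2 = -0.9362 × 0.04661 = -0.04364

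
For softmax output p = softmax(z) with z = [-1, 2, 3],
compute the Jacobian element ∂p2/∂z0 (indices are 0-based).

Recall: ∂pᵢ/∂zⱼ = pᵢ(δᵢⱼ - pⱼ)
∂p2/∂z0 = -0.009532

p = softmax(z) = [0.01321, 0.2654, 0.7214]
p2 = 0.7214, p0 = 0.01321

∂p2/∂z0 = -p2 × p0 = -0.7214 × 0.01321 = -0.009532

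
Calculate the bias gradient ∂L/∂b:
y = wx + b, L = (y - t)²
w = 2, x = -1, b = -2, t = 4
∂L/∂b = -16

y = wx + b = (2)(-1) + -2 = -4
∂L/∂y = 2(y - t) = 2(-4 - 4) = -16
∂y/∂b = 1
∂L/∂b = ∂L/∂y · ∂y/∂b = -16 × 1 = -16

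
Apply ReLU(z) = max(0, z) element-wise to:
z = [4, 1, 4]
h = [4, 1, 4]

ReLU applied element-wise: max(0,4)=4, max(0,1)=1, max(0,4)=4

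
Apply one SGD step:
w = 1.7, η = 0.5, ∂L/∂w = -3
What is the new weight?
w_new = 3.2

w_new = w - η·∂L/∂w = 1.7 - 0.5×(-3) = 1.7 - (-1.5) = 3.2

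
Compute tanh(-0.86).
-0.6963

tanh(-0.86) = (e^(-0.86) - e^(0.86))/(e^(-0.86) + e^(0.86)) = -0.6963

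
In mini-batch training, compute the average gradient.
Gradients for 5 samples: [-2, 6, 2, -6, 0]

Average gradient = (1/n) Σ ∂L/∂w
Average gradient = 0

Average = (1/5)(-2 + 6 + 2 + -6 + 0) = 0/5 = 0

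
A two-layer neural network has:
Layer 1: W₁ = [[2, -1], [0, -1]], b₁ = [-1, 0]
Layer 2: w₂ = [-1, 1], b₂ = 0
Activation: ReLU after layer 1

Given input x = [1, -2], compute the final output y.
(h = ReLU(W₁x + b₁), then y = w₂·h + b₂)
y = -1

Layer 1 pre-activation: z₁ = [3, 2]
After ReLU: h = [3, 2]
Layer 2 output: y = -1×3 + 1×2 + 0 = -1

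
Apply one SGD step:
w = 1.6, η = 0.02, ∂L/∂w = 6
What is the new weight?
w_new = 1.48

w_new = w - η·∂L/∂w = 1.6 - 0.02×(6) = 1.6 - (0.12) = 1.48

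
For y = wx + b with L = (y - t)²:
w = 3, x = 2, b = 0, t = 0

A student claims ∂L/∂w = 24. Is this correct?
Correct

y = (3)(2) + 0 = 6
∂L/∂y = 2(y - t) = 2(6 - 0) = 12
∂y/∂w = x = 2
∂L/∂w = 12 × 2 = 24

Claimed value: 24
Correct: The correct gradient is 24.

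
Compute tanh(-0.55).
-0.5005

tanh(-0.55) = (e^(-0.55) - e^(0.55))/(e^(-0.55) + e^(0.55)) = -0.5005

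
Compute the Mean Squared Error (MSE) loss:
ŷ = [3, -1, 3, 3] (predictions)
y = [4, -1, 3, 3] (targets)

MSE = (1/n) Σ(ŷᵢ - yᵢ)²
MSE = 0.25

MSE = (1/4)((3-4)² + (-1--1)² + (3-3)² + (3-3)²) = (1/4)(1 + 0 + 0 + 0) = 0.25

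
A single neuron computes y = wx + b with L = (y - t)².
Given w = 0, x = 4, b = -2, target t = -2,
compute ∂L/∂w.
∂L/∂w = 0

y = wx + b = (0)(4) + -2 = -2
∂L/∂y = 2(y - t) = 2(-2 - -2) = 0
∂y/∂w = x = 4
∂L/∂w = ∂L/∂y · ∂y/∂w = 0 × 4 = 0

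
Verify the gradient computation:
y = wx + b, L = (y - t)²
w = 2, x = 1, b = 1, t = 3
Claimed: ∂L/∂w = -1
Incorrect

y = (2)(1) + 1 = 3
∂L/∂y = 2(y - t) = 2(3 - 3) = 0
∂y/∂w = x = 1
∂L/∂w = 0 × 1 = 0

Claimed value: -1
Incorrect: The correct gradient is 0.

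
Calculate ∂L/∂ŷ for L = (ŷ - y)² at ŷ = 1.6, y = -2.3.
∂L/∂ŷ = 7.8

∂L/∂ŷ = 2(ŷ - y) = 2(1.6 - -2.3) = 2(3.9) = 7.8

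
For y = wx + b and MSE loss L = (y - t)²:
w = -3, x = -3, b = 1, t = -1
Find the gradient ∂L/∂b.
∂L/∂b = 22

y = wx + b = (-3)(-3) + 1 = 10
∂L/∂y = 2(y - t) = 2(10 - -1) = 22
∂y/∂b = 1
∂L/∂b = ∂L/∂y · ∂y/∂b = 22 × 1 = 22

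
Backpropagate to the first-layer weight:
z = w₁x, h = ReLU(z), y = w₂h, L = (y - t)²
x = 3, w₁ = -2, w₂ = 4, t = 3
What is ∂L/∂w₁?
∂L/∂w₁ = 0

Forward pass:
z = w₁x = -2×3 = -6
h = ReLU(-6) = 0
y = w₂h = 4×0 = 0

Backward pass:
∂L/∂y = 2(y - t) = 2(0 - 3) = -6
∂y/∂h = w₂ = 4
∂h/∂z = 0 (ReLU derivative)
∂z/∂w₁ = x = 3

∂L/∂w₁ = -6 × 4 × 0 × 3 = 0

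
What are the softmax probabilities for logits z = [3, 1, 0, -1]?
p = [0.831, 0.1125, 0.0414, 0.0152]

exp(z) = [20.09, 2.718, 1, 0.3679]
Sum = 24.17
p = [0.831, 0.1125, 0.0414, 0.0152]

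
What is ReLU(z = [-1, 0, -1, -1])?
h = [0, 0, 0, 0]

ReLU applied element-wise: max(0,-1)=0, max(0,0)=0, max(0,-1)=0, max(0,-1)=0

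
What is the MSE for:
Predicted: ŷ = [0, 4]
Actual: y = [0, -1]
MSE = 12.5

MSE = (1/2)((0-0)² + (4--1)²) = (1/2)(0 + 25) = 12.5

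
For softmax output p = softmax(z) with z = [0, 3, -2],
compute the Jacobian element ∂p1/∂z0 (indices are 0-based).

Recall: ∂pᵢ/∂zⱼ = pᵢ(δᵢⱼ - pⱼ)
∂p1/∂z0 = -0.0446

p = softmax(z) = [0.04712, 0.9465, 0.006377]
p1 = 0.9465, p0 = 0.04712

∂p1/∂z0 = -p1 × p0 = -0.9465 × 0.04712 = -0.0446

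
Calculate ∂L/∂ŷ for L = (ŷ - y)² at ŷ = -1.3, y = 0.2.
∂L/∂ŷ = -3.0

∂L/∂ŷ = 2(ŷ - y) = 2(-1.3 - 0.2) = 2(-1.5) = -3.0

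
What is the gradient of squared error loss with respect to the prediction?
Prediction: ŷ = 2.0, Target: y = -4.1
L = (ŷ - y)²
∂L/∂ŷ = 12.2

∂L/∂ŷ = 2(ŷ - y) = 2(2.0 - -4.1) = 2(6.1) = 12.2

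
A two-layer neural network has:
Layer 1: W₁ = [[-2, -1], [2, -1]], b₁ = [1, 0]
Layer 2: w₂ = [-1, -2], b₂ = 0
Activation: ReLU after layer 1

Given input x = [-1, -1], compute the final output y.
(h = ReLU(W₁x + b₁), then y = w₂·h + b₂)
y = -4

Layer 1 pre-activation: z₁ = [4, -1]
After ReLU: h = [4, 0]
Layer 2 output: y = -1×4 + -2×0 + 0 = -4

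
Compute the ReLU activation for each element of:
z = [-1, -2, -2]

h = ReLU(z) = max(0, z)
h = [0, 0, 0]

ReLU applied element-wise: max(0,-1)=0, max(0,-2)=0, max(0,-2)=0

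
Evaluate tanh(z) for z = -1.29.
-0.8591

tanh(-1.29) = (e^(-1.29) - e^(1.29))/(e^(-1.29) + e^(1.29)) = -0.8591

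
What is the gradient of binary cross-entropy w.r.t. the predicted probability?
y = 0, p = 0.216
∂L/∂p = 1.276

∂L/∂p = -y/p + (1-y)/(1-p) = 0 + 1/0.784 = 1.276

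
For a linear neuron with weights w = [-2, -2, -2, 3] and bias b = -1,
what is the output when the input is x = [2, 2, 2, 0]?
y = -13

y = (-2)(2) + (-2)(2) + (-2)(2) + (3)(0) + -1 = -13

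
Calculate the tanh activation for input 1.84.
0.9508

tanh(1.84) = (e^(1.84) - e^(-1.84))/(e^(1.84) + e^(-1.84)) = 0.9508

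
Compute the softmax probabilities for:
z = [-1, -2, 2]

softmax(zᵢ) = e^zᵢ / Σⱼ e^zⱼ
p = [0.0466, 0.0171, 0.9362]

exp(z) = [0.3679, 0.1353, 7.389]
Sum = 7.892
p = [0.0466, 0.0171, 0.9362]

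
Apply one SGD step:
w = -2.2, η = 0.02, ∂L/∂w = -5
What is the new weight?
w_new = -2.1

w_new = w - η·∂L/∂w = -2.2 - 0.02×(-5) = -2.2 - (-0.1) = -2.1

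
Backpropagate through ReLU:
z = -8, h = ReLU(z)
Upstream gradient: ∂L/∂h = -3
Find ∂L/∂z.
∂L/∂z = 0

h = ReLU(-8) = 0
Since z < 0: ∂h/∂z = 0
∂L/∂z = ∂L/∂h · ∂h/∂z = -3 × 0 = 0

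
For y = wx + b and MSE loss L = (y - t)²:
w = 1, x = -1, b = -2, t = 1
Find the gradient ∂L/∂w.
∂L/∂w = 8

y = wx + b = (1)(-1) + -2 = -3
∂L/∂y = 2(y - t) = 2(-3 - 1) = -8
∂y/∂w = x = -1
∂L/∂w = ∂L/∂y · ∂y/∂w = -8 × -1 = 8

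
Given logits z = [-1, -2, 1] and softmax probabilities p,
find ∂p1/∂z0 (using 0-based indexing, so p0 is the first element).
∂p1/∂z0 = -0.004797

p = softmax(z) = [0.1142, 0.04201, 0.8438]
p1 = 0.04201, p0 = 0.1142

∂p1/∂z0 = -p1 × p0 = -0.04201 × 0.1142 = -0.004797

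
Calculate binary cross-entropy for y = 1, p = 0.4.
L = 0.9163

L = -1·log(0.4) - 0·log(0.6) = -log(0.4) = 0.9163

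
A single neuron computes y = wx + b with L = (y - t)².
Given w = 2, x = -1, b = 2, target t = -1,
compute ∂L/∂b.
∂L/∂b = 2

y = wx + b = (2)(-1) + 2 = 0
∂L/∂y = 2(y - t) = 2(0 - -1) = 2
∂y/∂b = 1
∂L/∂b = ∂L/∂y · ∂y/∂b = 2 × 1 = 2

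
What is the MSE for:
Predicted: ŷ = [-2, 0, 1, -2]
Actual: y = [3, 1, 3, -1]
MSE = 7.75

MSE = (1/4)((-2-3)² + (0-1)² + (1-3)² + (-2--1)²) = (1/4)(25 + 1 + 4 + 1) = 7.75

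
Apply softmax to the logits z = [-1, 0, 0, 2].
p = [0.0377, 0.1025, 0.1025, 0.7573]

exp(z) = [0.3679, 1, 1, 7.389]
Sum = 9.757
p = [0.0377, 0.1025, 0.1025, 0.7573]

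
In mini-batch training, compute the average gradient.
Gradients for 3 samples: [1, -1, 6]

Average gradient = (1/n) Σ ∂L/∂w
Average gradient = 2

Average = (1/3)(1 + -1 + 6) = 6/3 = 2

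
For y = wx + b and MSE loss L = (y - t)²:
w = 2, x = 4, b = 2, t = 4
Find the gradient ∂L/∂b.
∂L/∂b = 12

y = wx + b = (2)(4) + 2 = 10
∂L/∂y = 2(y - t) = 2(10 - 4) = 12
∂y/∂b = 1
∂L/∂b = ∂L/∂y · ∂y/∂b = 12 × 1 = 12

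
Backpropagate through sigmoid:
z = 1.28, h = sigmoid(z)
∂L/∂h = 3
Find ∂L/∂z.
∂L/∂z = 0.5107

σ(1.28) = 0.7824
σ'(1.28) = σ(1.28)(1 - σ(1.28)) = 0.7824 × 0.2176 = 0.1702
∂L/∂z = ∂L/∂h · σ'(z) = 3 × 0.1702 = 0.5107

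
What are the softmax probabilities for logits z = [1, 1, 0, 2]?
p = [0.1966, 0.1966, 0.0723, 0.5344]

exp(z) = [2.718, 2.718, 1, 7.389]
Sum = 13.83
p = [0.1966, 0.1966, 0.0723, 0.5344]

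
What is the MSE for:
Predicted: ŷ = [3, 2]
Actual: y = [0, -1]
MSE = 9

MSE = (1/2)((3-0)² + (2--1)²) = (1/2)(9 + 9) = 9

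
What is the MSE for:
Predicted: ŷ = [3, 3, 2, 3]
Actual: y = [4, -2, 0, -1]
MSE = 11.5

MSE = (1/4)((3-4)² + (3--2)² + (2-0)² + (3--1)²) = (1/4)(1 + 25 + 4 + 16) = 11.5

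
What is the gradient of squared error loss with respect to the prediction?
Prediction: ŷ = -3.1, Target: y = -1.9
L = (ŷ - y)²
∂L/∂ŷ = -2.4

∂L/∂ŷ = 2(ŷ - y) = 2(-3.1 - -1.9) = 2(-1.2) = -2.4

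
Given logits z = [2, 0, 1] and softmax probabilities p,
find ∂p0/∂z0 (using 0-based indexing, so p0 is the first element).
∂p0/∂z0 = 0.2227

p = softmax(z) = [0.6652, 0.09003, 0.2447]
p0 = 0.6652

∂p0/∂z0 = p0(1 - p0) = 0.6652 × (1 - 0.6652) = 0.2227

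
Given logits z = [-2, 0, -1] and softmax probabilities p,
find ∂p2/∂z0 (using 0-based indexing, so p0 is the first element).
∂p2/∂z0 = -0.02203

p = softmax(z) = [0.09003, 0.6652, 0.2447]
p2 = 0.2447, p0 = 0.09003

∂p2/∂z0 = -p2 × p0 = -0.2447 × 0.09003 = -0.02203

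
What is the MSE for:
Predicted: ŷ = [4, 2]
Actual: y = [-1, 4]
MSE = 14.5

MSE = (1/2)((4--1)² + (2-4)²) = (1/2)(25 + 4) = 14.5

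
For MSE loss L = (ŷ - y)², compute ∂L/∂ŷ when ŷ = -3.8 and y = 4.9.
∂L/∂ŷ = -17.4

∂L/∂ŷ = 2(ŷ - y) = 2(-3.8 - 4.9) = 2(-8.7) = -17.4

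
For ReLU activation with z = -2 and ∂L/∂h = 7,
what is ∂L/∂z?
∂L/∂z = 0

h = ReLU(-2) = 0
Since z < 0: ∂h/∂z = 0
∂L/∂z = ∂L/∂h · ∂h/∂z = 7 × 0 = 0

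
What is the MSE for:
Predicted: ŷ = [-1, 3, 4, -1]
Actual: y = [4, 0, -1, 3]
MSE = 18.75

MSE = (1/4)((-1-4)² + (3-0)² + (4--1)² + (-1-3)²) = (1/4)(25 + 9 + 25 + 16) = 18.75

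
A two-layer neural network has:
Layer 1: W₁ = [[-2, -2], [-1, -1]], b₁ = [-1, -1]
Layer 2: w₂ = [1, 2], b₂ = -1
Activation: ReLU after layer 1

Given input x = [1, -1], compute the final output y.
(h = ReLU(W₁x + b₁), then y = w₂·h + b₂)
y = -1

Layer 1 pre-activation: z₁ = [-1, -1]
After ReLU: h = [0, 0]
Layer 2 output: y = 1×0 + 2×0 + -1 = -1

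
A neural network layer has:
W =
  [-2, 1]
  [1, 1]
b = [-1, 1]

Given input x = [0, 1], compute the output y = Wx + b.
y = [0, 2]

Wx = [-2×0 + 1×1, 1×0 + 1×1]
   = [1, 1]
y = Wx + b = [1 + -1, 1 + 1] = [0, 2]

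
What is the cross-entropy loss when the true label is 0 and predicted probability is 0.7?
L = 1.204

L = -0·log(0.7) - 1·log(0.3) = -log(0.3) = 1.204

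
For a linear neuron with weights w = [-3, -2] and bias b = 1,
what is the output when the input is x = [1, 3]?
y = -8

y = (-3)(1) + (-2)(3) + 1 = -8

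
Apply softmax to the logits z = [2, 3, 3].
p = [0.1554, 0.4223, 0.4223]

exp(z) = [7.389, 20.09, 20.09]
Sum = 47.56
p = [0.1554, 0.4223, 0.4223]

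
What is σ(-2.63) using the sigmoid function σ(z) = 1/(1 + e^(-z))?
0.06723

sigmoid(-2.63) = 1/(1 + e^(2.63)) = 1/(1 + 13.87) = 0.06723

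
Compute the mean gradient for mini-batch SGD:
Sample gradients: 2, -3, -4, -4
Average gradient = -2.25

Average = (1/4)(2 + -3 + -4 + -4) = -9/4 = -2.25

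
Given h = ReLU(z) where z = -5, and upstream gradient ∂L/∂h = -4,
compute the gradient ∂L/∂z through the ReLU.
∂L/∂z = 0

h = ReLU(-5) = 0
Since z < 0: ∂h/∂z = 0
∂L/∂z = ∂L/∂h · ∂h/∂z = -4 × 0 = 0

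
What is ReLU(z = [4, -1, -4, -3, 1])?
h = [4, 0, 0, 0, 1]

ReLU applied element-wise: max(0,4)=4, max(0,-1)=0, max(0,-4)=0, max(0,-3)=0, max(0,1)=1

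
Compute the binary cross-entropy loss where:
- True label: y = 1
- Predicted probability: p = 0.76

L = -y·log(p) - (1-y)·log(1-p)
L = 0.2744

L = -1·log(0.76) - 0·log(0.24) = -log(0.76) = 0.2744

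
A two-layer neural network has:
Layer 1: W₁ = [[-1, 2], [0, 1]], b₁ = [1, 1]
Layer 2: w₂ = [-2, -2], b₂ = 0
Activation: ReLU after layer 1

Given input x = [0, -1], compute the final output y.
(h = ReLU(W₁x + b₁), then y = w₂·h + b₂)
y = 0

Layer 1 pre-activation: z₁ = [-1, 0]
After ReLU: h = [0, 0]
Layer 2 output: y = -2×0 + -2×0 + 0 = 0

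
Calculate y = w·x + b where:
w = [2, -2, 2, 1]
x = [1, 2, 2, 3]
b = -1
y = 4

y = (2)(1) + (-2)(2) + (2)(2) + (1)(3) + -1 = 4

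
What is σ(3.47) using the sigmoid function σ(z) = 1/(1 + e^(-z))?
0.9698

sigmoid(3.47) = 1/(1 + e^(-3.47)) = 1/(1 + 0.03112) = 0.9698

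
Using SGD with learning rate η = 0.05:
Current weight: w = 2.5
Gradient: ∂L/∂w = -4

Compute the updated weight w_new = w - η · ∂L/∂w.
w_new = 2.7

w_new = w - η·∂L/∂w = 2.5 - 0.05×(-4) = 2.5 - (-0.2) = 2.7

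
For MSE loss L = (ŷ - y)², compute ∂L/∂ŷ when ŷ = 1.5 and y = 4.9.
∂L/∂ŷ = -6.8

∂L/∂ŷ = 2(ŷ - y) = 2(1.5 - 4.9) = 2(-3.4) = -6.8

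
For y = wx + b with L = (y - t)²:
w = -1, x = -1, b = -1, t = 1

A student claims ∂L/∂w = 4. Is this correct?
Incorrect

y = (-1)(-1) + -1 = 0
∂L/∂y = 2(y - t) = 2(0 - 1) = -2
∂y/∂w = x = -1
∂L/∂w = -2 × -1 = 2

Claimed value: 4
Incorrect: The correct gradient is 2.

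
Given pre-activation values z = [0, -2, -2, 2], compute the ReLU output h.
h = [0, 0, 0, 2]

ReLU applied element-wise: max(0,0)=0, max(0,-2)=0, max(0,-2)=0, max(0,2)=2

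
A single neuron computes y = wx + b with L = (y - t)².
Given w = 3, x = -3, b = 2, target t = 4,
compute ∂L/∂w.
∂L/∂w = 66

y = wx + b = (3)(-3) + 2 = -7
∂L/∂y = 2(y - t) = 2(-7 - 4) = -22
∂y/∂w = x = -3
∂L/∂w = ∂L/∂y · ∂y/∂w = -22 × -3 = 66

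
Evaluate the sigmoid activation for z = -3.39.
0.03261

sigmoid(-3.39) = 1/(1 + e^(3.39)) = 1/(1 + 29.67) = 0.03261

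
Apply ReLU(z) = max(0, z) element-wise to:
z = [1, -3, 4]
h = [1, 0, 4]

ReLU applied element-wise: max(0,1)=1, max(0,-3)=0, max(0,4)=4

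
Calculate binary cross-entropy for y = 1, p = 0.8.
L = 0.2231

L = -1·log(0.8) - 0·log(0.2) = -log(0.8) = 0.2231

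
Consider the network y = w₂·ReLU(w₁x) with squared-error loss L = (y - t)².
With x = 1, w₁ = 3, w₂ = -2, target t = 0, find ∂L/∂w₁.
∂L/∂w₁ = 24

Forward pass:
z = w₁x = 3×1 = 3
h = ReLU(3) = 3
y = w₂h = -2×3 = -6

Backward pass:
∂L/∂y = 2(y - t) = 2(-6 - 0) = -12
∂y/∂h = w₂ = -2
∂h/∂z = 1 (ReLU derivative)
∂z/∂w₁ = x = 1

∂L/∂w₁ = -12 × -2 × 1 × 1 = 24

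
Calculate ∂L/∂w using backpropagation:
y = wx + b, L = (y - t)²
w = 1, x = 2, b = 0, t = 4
∂L/∂w = -8

y = wx + b = (1)(2) + 0 = 2
∂L/∂y = 2(y - t) = 2(2 - 4) = -4
∂y/∂w = x = 2
∂L/∂w = ∂L/∂y · ∂y/∂w = -4 × 2 = -8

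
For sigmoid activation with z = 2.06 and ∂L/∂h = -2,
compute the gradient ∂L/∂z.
∂L/∂z = -0.2005

σ(2.06) = 0.887
σ'(2.06) = σ(2.06)(1 - σ(2.06)) = 0.887 × 0.113 = 0.1003
∂L/∂z = ∂L/∂h · σ'(z) = -2 × 0.1003 = -0.2005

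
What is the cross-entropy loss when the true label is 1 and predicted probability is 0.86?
L = 0.1508

L = -1·log(0.86) - 0·log(0.14) = -log(0.86) = 0.1508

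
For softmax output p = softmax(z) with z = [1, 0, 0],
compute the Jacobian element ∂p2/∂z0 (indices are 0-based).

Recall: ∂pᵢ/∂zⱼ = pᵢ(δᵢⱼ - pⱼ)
∂p2/∂z0 = -0.1221

p = softmax(z) = [0.5761, 0.2119, 0.2119]
p2 = 0.2119, p0 = 0.5761

∂p2/∂z0 = -p2 × p0 = -0.2119 × 0.5761 = -0.1221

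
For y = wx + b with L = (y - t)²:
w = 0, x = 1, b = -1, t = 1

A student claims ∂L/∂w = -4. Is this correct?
Correct

y = (0)(1) + -1 = -1
∂L/∂y = 2(y - t) = 2(-1 - 1) = -4
∂y/∂w = x = 1
∂L/∂w = -4 × 1 = -4

Claimed value: -4
Correct: The correct gradient is -4.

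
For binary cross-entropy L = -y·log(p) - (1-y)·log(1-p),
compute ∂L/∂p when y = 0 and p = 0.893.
∂L/∂p = 9.346

∂L/∂p = -y/p + (1-y)/(1-p) = 0 + 1/0.107 = 9.346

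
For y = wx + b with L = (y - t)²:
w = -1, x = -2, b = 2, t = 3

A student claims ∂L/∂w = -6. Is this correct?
Incorrect

y = (-1)(-2) + 2 = 4
∂L/∂y = 2(y - t) = 2(4 - 3) = 2
∂y/∂w = x = -2
∂L/∂w = 2 × -2 = -4

Claimed value: -6
Incorrect: The correct gradient is -4.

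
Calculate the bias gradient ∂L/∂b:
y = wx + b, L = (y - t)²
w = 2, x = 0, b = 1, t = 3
∂L/∂b = -4

y = wx + b = (2)(0) + 1 = 1
∂L/∂y = 2(y - t) = 2(1 - 3) = -4
∂y/∂b = 1
∂L/∂b = ∂L/∂y · ∂y/∂b = -4 × 1 = -4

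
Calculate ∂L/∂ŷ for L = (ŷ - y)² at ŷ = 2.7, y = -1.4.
∂L/∂ŷ = 8.2

∂L/∂ŷ = 2(ŷ - y) = 2(2.7 - -1.4) = 2(4.1) = 8.2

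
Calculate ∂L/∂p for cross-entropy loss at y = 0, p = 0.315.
∂L/∂p = 1.46

∂L/∂p = -y/p + (1-y)/(1-p) = 0 + 1/0.685 = 1.46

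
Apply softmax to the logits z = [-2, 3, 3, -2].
p = [0.0033, 0.4967, 0.4967, 0.0033]

exp(z) = [0.1353, 20.09, 20.09, 0.1353]
Sum = 40.44
p = [0.0033, 0.4967, 0.4967, 0.0033]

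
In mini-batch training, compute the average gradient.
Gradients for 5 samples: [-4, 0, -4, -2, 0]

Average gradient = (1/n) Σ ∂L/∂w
Average gradient = -2

Average = (1/5)(-4 + 0 + -4 + -2 + 0) = -10/5 = -2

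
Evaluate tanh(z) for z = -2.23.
-0.9771

tanh(-2.23) = (e^(-2.23) - e^(2.23))/(e^(-2.23) + e^(2.23)) = -0.9771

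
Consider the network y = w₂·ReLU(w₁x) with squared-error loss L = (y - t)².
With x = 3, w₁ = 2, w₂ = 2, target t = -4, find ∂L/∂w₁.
∂L/∂w₁ = 192

Forward pass:
z = w₁x = 2×3 = 6
h = ReLU(6) = 6
y = w₂h = 2×6 = 12

Backward pass:
∂L/∂y = 2(y - t) = 2(12 - -4) = 32
∂y/∂h = w₂ = 2
∂h/∂z = 1 (ReLU derivative)
∂z/∂w₁ = x = 3

∂L/∂w₁ = 32 × 2 × 1 × 3 = 192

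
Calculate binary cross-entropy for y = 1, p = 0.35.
L = 1.05

L = -1·log(0.35) - 0·log(0.65) = -log(0.35) = 1.05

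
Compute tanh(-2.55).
-0.9879

tanh(-2.55) = (e^(-2.55) - e^(2.55))/(e^(-2.55) + e^(2.55)) = -0.9879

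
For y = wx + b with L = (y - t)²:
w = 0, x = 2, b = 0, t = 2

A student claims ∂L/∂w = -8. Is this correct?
Correct

y = (0)(2) + 0 = 0
∂L/∂y = 2(y - t) = 2(0 - 2) = -4
∂y/∂w = x = 2
∂L/∂w = -4 × 2 = -8

Claimed value: -8
Correct: The correct gradient is -8.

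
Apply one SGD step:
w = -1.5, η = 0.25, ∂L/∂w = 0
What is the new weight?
w_new = -1.5

w_new = w - η·∂L/∂w = -1.5 - 0.25×(0) = -1.5 - (0) = -1.5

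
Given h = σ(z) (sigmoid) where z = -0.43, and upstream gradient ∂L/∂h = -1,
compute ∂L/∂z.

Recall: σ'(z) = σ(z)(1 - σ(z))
∂L/∂z = -0.2388

σ(-0.43) = 0.3941
σ'(-0.43) = σ(-0.43)(1 - σ(-0.43)) = 0.3941 × 0.6059 = 0.2388
∂L/∂z = ∂L/∂h · σ'(z) = -1 × 0.2388 = -0.2388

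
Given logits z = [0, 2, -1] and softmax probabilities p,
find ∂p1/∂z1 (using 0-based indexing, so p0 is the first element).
∂p1/∂z1 = 0.1318

p = softmax(z) = [0.1142, 0.8438, 0.04201]
p1 = 0.8438

∂p1/∂z1 = p1(1 - p1) = 0.8438 × (1 - 0.8438) = 0.1318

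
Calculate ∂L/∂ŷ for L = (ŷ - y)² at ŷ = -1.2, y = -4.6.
∂L/∂ŷ = 6.8

∂L/∂ŷ = 2(ŷ - y) = 2(-1.2 - -4.6) = 2(3.4) = 6.8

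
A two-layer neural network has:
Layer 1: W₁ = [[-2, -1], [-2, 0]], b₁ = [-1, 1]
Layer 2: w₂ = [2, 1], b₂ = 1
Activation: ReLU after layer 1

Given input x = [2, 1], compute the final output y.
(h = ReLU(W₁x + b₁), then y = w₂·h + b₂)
y = 1

Layer 1 pre-activation: z₁ = [-6, -3]
After ReLU: h = [0, 0]
Layer 2 output: y = 2×0 + 1×0 + 1 = 1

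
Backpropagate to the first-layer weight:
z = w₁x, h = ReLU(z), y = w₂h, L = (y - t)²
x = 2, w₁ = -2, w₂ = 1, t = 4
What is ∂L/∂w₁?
∂L/∂w₁ = 0

Forward pass:
z = w₁x = -2×2 = -4
h = ReLU(-4) = 0
y = w₂h = 1×0 = 0

Backward pass:
∂L/∂y = 2(y - t) = 2(0 - 4) = -8
∂y/∂h = w₂ = 1
∂h/∂z = 0 (ReLU derivative)
∂z/∂w₁ = x = 2

∂L/∂w₁ = -8 × 1 × 0 × 2 = 0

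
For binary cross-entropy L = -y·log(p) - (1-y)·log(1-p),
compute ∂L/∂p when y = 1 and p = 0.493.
∂L/∂p = -2.028

∂L/∂p = -y/p + (1-y)/(1-p) = -1/0.493 + 0 = -2.028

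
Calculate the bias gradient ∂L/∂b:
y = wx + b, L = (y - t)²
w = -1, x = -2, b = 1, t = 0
∂L/∂b = 6

y = wx + b = (-1)(-2) + 1 = 3
∂L/∂y = 2(y - t) = 2(3 - 0) = 6
∂y/∂b = 1
∂L/∂b = ∂L/∂y · ∂y/∂b = 6 × 1 = 6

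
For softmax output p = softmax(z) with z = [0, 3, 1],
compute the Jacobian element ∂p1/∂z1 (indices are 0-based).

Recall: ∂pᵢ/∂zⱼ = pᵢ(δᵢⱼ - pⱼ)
∂p1/∂z1 = 0.1318

p = softmax(z) = [0.04201, 0.8438, 0.1142]
p1 = 0.8438

∂p1/∂z1 = p1(1 - p1) = 0.8438 × (1 - 0.8438) = 0.1318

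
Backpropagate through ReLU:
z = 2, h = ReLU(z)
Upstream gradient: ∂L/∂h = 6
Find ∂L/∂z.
∂L/∂z = 6

h = ReLU(2) = 2
Since z > 0: ∂h/∂z = 1
∂L/∂z = ∂L/∂h · ∂h/∂z = 6 × 1 = 6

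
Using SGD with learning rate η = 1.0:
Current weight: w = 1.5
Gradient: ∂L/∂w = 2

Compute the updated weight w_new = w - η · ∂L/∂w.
w_new = -0.5

w_new = w - η·∂L/∂w = 1.5 - 1.0×(2) = 1.5 - (2) = -0.5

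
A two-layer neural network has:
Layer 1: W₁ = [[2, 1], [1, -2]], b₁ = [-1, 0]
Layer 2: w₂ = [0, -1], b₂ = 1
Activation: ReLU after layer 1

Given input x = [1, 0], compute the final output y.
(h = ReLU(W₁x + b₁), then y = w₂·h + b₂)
y = 0

Layer 1 pre-activation: z₁ = [1, 1]
After ReLU: h = [1, 1]
Layer 2 output: y = 0×1 + -1×1 + 1 = 0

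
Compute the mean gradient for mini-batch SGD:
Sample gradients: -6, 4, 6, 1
Average gradient = 1.25

Average = (1/4)(-6 + 4 + 6 + 1) = 5/4 = 1.25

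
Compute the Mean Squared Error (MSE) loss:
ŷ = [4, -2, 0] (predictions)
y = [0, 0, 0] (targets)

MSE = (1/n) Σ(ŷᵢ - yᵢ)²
MSE = 6.667

MSE = (1/3)((4-0)² + (-2-0)² + (0-0)²) = (1/3)(16 + 4 + 0) = 6.667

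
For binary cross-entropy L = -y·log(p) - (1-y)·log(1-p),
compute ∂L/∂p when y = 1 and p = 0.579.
∂L/∂p = -1.727

∂L/∂p = -y/p + (1-y)/(1-p) = -1/0.579 + 0 = -1.727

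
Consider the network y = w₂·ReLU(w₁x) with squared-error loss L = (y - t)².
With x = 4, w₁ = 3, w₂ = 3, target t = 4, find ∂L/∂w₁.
∂L/∂w₁ = 768

Forward pass:
z = w₁x = 3×4 = 12
h = ReLU(12) = 12
y = w₂h = 3×12 = 36

Backward pass:
∂L/∂y = 2(y - t) = 2(36 - 4) = 64
∂y/∂h = w₂ = 3
∂h/∂z = 1 (ReLU derivative)
∂z/∂w₁ = x = 4

∂L/∂w₁ = 64 × 3 × 1 × 4 = 768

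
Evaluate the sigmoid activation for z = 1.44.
0.8085

sigmoid(1.44) = 1/(1 + e^(-1.44)) = 1/(1 + 0.2369) = 0.8085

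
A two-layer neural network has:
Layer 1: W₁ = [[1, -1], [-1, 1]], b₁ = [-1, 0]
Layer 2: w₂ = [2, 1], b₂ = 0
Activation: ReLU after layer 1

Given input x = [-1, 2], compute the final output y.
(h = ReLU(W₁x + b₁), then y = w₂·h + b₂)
y = 3

Layer 1 pre-activation: z₁ = [-4, 3]
After ReLU: h = [0, 3]
Layer 2 output: y = 2×0 + 1×3 + 0 = 3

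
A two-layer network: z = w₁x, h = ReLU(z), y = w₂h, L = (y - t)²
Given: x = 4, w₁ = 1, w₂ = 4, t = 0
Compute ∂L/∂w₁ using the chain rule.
∂L/∂w₁ = 512

Forward pass:
z = w₁x = 1×4 = 4
h = ReLU(4) = 4
y = w₂h = 4×4 = 16

Backward pass:
∂L/∂y = 2(y - t) = 2(16 - 0) = 32
∂y/∂h = w₂ = 4
∂h/∂z = 1 (ReLU derivative)
∂z/∂w₁ = x = 4

∂L/∂w₁ = 32 × 4 × 1 × 4 = 512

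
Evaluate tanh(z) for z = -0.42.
-0.3969

tanh(-0.42) = (e^(-0.42) - e^(0.42))/(e^(-0.42) + e^(0.42)) = -0.3969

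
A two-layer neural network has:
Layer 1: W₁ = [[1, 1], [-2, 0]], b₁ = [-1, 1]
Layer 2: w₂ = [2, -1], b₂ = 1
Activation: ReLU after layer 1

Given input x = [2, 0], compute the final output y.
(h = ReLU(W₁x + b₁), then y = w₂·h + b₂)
y = 3

Layer 1 pre-activation: z₁ = [1, -3]
After ReLU: h = [1, 0]
Layer 2 output: y = 2×1 + -1×0 + 1 = 3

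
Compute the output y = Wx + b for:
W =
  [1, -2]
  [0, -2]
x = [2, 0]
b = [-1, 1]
y = [1, 1]

Wx = [1×2 + -2×0, 0×2 + -2×0]
   = [2, 0]
y = Wx + b = [2 + -1, 0 + 1] = [1, 1]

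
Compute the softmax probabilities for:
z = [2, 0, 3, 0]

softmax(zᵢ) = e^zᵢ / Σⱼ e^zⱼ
p = [0.2507, 0.0339, 0.6815, 0.0339]

exp(z) = [7.389, 1, 20.09, 1]
Sum = 29.47
p = [0.2507, 0.0339, 0.6815, 0.0339]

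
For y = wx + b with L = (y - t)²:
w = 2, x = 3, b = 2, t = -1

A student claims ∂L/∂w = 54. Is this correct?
Correct

y = (2)(3) + 2 = 8
∂L/∂y = 2(y - t) = 2(8 - -1) = 18
∂y/∂w = x = 3
∂L/∂w = 18 × 3 = 54

Claimed value: 54
Correct: The correct gradient is 54.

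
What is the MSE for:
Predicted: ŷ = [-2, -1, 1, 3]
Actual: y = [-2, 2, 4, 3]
MSE = 4.5

MSE = (1/4)((-2--2)² + (-1-2)² + (1-4)² + (3-3)²) = (1/4)(0 + 9 + 9 + 0) = 4.5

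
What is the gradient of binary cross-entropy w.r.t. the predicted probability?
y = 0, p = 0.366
∂L/∂p = 1.577

∂L/∂p = -y/p + (1-y)/(1-p) = 0 + 1/0.634 = 1.577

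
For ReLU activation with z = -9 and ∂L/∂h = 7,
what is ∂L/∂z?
∂L/∂z = 0

h = ReLU(-9) = 0
Since z < 0: ∂h/∂z = 0
∂L/∂z = ∂L/∂h · ∂h/∂z = 7 × 0 = 0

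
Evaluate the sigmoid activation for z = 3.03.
0.9539

sigmoid(3.03) = 1/(1 + e^(-3.03)) = 1/(1 + 0.04832) = 0.9539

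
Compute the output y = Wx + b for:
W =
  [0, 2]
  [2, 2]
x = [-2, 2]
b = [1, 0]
y = [5, 0]

Wx = [0×-2 + 2×2, 2×-2 + 2×2]
   = [4, 0]
y = Wx + b = [4 + 1, 0 + 0] = [5, 0]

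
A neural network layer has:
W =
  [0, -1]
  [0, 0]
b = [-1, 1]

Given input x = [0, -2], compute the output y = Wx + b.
y = [1, 1]

Wx = [0×0 + -1×-2, 0×0 + 0×-2]
   = [2, 0]
y = Wx + b = [2 + -1, 0 + 1] = [1, 1]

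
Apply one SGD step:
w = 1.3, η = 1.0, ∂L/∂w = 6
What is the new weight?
w_new = -4.7

w_new = w - η·∂L/∂w = 1.3 - 1.0×(6) = 1.3 - (6) = -4.7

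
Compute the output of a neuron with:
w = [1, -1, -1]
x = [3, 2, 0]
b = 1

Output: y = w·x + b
y = 2

y = (1)(3) + (-1)(2) + (-1)(0) + 1 = 2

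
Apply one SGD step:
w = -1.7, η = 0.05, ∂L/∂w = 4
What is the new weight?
w_new = -1.9

w_new = w - η·∂L/∂w = -1.7 - 0.05×(4) = -1.7 - (0.2) = -1.9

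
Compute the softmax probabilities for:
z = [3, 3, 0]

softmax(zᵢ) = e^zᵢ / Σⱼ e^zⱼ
p = [0.4879, 0.4879, 0.0243]

exp(z) = [20.09, 20.09, 1]
Sum = 41.17
p = [0.4879, 0.4879, 0.0243]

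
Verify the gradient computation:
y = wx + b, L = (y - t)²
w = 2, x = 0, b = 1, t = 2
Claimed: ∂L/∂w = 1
Incorrect

y = (2)(0) + 1 = 1
∂L/∂y = 2(y - t) = 2(1 - 2) = -2
∂y/∂w = x = 0
∂L/∂w = -2 × 0 = 0

Claimed value: 1
Incorrect: The correct gradient is 0.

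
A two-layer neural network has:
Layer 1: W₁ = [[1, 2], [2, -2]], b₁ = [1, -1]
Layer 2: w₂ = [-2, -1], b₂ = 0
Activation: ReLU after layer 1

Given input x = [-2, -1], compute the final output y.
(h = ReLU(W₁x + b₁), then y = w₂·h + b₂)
y = 0

Layer 1 pre-activation: z₁ = [-3, -3]
After ReLU: h = [0, 0]
Layer 2 output: y = -2×0 + -1×0 + 0 = 0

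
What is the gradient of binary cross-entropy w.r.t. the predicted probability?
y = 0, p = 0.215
∂L/∂p = 1.274

∂L/∂p = -y/p + (1-y)/(1-p) = 0 + 1/0.785 = 1.274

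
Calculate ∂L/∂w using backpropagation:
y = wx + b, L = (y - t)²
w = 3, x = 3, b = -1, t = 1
∂L/∂w = 42

y = wx + b = (3)(3) + -1 = 8
∂L/∂y = 2(y - t) = 2(8 - 1) = 14
∂y/∂w = x = 3
∂L/∂w = ∂L/∂y · ∂y/∂w = 14 × 3 = 42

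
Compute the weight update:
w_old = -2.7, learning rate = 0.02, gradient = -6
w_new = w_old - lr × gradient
w_new = -2.58

w_new = w - η·∂L/∂w = -2.7 - 0.02×(-6) = -2.7 - (-0.12) = -2.58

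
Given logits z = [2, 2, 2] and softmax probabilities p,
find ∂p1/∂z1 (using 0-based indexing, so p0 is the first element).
∂p1/∂z1 = 0.2222

p = softmax(z) = [0.3333, 0.3333, 0.3333]
p1 = 0.3333

∂p1/∂z1 = p1(1 - p1) = 0.3333 × (1 - 0.3333) = 0.2222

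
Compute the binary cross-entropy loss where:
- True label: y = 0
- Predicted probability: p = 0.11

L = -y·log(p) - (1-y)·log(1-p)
L = 0.1165

L = -0·log(0.11) - 1·log(0.89) = -log(0.89) = 0.1165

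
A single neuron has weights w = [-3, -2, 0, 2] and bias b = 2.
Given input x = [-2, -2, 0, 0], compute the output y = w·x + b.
y = 12

y = (-3)(-2) + (-2)(-2) + (0)(0) + (2)(0) + 2 = 12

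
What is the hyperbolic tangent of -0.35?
-0.3364

tanh(-0.35) = (e^(-0.35) - e^(0.35))/(e^(-0.35) + e^(0.35)) = -0.3364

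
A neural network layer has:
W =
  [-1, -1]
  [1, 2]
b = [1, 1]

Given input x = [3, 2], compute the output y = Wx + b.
y = [-4, 8]

Wx = [-1×3 + -1×2, 1×3 + 2×2]
   = [-5, 7]
y = Wx + b = [-5 + 1, 7 + 1] = [-4, 8]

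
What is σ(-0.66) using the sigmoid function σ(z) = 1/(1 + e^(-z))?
0.3407

sigmoid(-0.66) = 1/(1 + e^(0.66)) = 1/(1 + 1.935) = 0.3407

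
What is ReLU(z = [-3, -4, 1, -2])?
h = [0, 0, 1, 0]

ReLU applied element-wise: max(0,-3)=0, max(0,-4)=0, max(0,1)=1, max(0,-2)=0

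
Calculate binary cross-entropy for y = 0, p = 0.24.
L = 0.2744

L = -0·log(0.24) - 1·log(0.76) = -log(0.76) = 0.2744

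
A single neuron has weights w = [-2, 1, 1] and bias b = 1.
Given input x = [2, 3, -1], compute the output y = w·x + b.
y = -1

y = (-2)(2) + (1)(3) + (1)(-1) + 1 = -1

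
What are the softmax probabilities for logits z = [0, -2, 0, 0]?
p = [0.3189, 0.0432, 0.3189, 0.3189]

exp(z) = [1, 0.1353, 1, 1]
Sum = 3.135
p = [0.3189, 0.0432, 0.3189, 0.3189]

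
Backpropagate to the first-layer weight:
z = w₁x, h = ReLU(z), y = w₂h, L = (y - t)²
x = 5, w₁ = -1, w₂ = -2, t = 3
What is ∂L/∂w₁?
∂L/∂w₁ = 0

Forward pass:
z = w₁x = -1×5 = -5
h = ReLU(-5) = 0
y = w₂h = -2×0 = 0

Backward pass:
∂L/∂y = 2(y - t) = 2(0 - 3) = -6
∂y/∂h = w₂ = -2
∂h/∂z = 0 (ReLU derivative)
∂z/∂w₁ = x = 5

∂L/∂w₁ = -6 × -2 × 0 × 5 = 0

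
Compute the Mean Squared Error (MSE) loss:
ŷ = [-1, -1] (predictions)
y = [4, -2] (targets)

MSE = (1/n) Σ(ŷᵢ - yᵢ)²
MSE = 13

MSE = (1/2)((-1-4)² + (-1--2)²) = (1/2)(25 + 1) = 13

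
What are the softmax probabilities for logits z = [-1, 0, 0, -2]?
p = [0.147, 0.3995, 0.3995, 0.0541]

exp(z) = [0.3679, 1, 1, 0.1353]
Sum = 2.503
p = [0.147, 0.3995, 0.3995, 0.0541]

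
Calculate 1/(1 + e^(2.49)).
0.07656

sigmoid(-2.49) = 1/(1 + e^(2.49)) = 1/(1 + 12.06) = 0.07656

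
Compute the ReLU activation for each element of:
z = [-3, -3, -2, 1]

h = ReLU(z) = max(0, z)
h = [0, 0, 0, 1]

ReLU applied element-wise: max(0,-3)=0, max(0,-3)=0, max(0,-2)=0, max(0,1)=1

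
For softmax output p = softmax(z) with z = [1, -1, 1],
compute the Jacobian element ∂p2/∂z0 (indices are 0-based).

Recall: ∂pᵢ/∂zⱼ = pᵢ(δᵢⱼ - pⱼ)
∂p2/∂z0 = -0.2193

p = softmax(z) = [0.4683, 0.06338, 0.4683]
p2 = 0.4683, p0 = 0.4683

∂p2/∂z0 = -p2 × p0 = -0.4683 × 0.4683 = -0.2193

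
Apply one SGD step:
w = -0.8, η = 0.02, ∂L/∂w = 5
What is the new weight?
w_new = -0.9

w_new = w - η·∂L/∂w = -0.8 - 0.02×(5) = -0.8 - (0.1) = -0.9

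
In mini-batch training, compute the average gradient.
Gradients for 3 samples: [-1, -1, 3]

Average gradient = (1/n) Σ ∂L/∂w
Average gradient = 0.3333

Average = (1/3)(-1 + -1 + 3) = 1/3 = 0.3333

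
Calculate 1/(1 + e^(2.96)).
0.04927

sigmoid(-2.96) = 1/(1 + e^(2.96)) = 1/(1 + 19.3) = 0.04927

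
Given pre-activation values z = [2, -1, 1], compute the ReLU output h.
h = [2, 0, 1]

ReLU applied element-wise: max(0,2)=2, max(0,-1)=0, max(0,1)=1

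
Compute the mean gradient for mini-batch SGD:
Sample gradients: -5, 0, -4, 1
Average gradient = -2

Average = (1/4)(-5 + 0 + -4 + 1) = -8/4 = -2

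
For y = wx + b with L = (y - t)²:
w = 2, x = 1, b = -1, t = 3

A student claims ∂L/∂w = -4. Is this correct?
Correct

y = (2)(1) + -1 = 1
∂L/∂y = 2(y - t) = 2(1 - 3) = -4
∂y/∂w = x = 1
∂L/∂w = -4 × 1 = -4

Claimed value: -4
Correct: The correct gradient is -4.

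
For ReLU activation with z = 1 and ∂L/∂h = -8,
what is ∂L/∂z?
∂L/∂z = -8

h = ReLU(1) = 1
Since z > 0: ∂h/∂z = 1
∂L/∂z = ∂L/∂h · ∂h/∂z = -8 × 1 = -8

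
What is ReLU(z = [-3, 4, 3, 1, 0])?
h = [0, 4, 3, 1, 0]

ReLU applied element-wise: max(0,-3)=0, max(0,4)=4, max(0,3)=3, max(0,1)=1, max(0,0)=0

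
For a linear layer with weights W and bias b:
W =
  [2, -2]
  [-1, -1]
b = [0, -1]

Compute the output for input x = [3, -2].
y = [10, -2]

Wx = [2×3 + -2×-2, -1×3 + -1×-2]
   = [10, -1]
y = Wx + b = [10 + 0, -1 + -1] = [10, -2]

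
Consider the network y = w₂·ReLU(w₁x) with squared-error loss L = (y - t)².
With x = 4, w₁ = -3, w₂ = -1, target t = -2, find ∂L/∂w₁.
∂L/∂w₁ = 0

Forward pass:
z = w₁x = -3×4 = -12
h = ReLU(-12) = 0
y = w₂h = -1×0 = 0

Backward pass:
∂L/∂y = 2(y - t) = 2(0 - -2) = 4
∂y/∂h = w₂ = -1
∂h/∂z = 0 (ReLU derivative)
∂z/∂w₁ = x = 4

∂L/∂w₁ = 4 × -1 × 0 × 4 = 0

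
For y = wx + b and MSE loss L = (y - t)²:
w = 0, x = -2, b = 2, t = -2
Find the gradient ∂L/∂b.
∂L/∂b = 8

y = wx + b = (0)(-2) + 2 = 2
∂L/∂y = 2(y - t) = 2(2 - -2) = 8
∂y/∂b = 1
∂L/∂b = ∂L/∂y · ∂y/∂b = 8 × 1 = 8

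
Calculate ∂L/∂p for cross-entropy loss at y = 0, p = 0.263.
∂L/∂p = 1.357

∂L/∂p = -y/p + (1-y)/(1-p) = 0 + 1/0.737 = 1.357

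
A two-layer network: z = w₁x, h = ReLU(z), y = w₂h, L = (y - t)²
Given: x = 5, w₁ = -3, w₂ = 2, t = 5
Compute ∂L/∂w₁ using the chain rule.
∂L/∂w₁ = 0

Forward pass:
z = w₁x = -3×5 = -15
h = ReLU(-15) = 0
y = w₂h = 2×0 = 0

Backward pass:
∂L/∂y = 2(y - t) = 2(0 - 5) = -10
∂y/∂h = w₂ = 2
∂h/∂z = 0 (ReLU derivative)
∂z/∂w₁ = x = 5

∂L/∂w₁ = -10 × 2 × 0 × 5 = 0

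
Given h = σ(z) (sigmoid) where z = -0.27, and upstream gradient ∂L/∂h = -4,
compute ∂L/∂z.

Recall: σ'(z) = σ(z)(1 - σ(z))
∂L/∂z = -0.982

σ(-0.27) = 0.4329
σ'(-0.27) = σ(-0.27)(1 - σ(-0.27)) = 0.4329 × 0.5671 = 0.2455
∂L/∂z = ∂L/∂h · σ'(z) = -4 × 0.2455 = -0.982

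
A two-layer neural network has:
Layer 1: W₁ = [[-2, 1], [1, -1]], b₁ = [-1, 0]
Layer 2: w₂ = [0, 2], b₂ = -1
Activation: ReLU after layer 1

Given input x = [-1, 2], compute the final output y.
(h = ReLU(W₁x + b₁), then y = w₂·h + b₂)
y = -1

Layer 1 pre-activation: z₁ = [3, -3]
After ReLU: h = [3, 0]
Layer 2 output: y = 0×3 + 2×0 + -1 = -1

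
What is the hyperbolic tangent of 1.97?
0.9618

tanh(1.97) = (e^(1.97) - e^(-1.97))/(e^(1.97) + e^(-1.97)) = 0.9618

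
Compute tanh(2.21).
0.9762

tanh(2.21) = (e^(2.21) - e^(-2.21))/(e^(2.21) + e^(-2.21)) = 0.9762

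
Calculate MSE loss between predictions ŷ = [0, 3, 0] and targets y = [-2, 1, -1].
MSE = 3

MSE = (1/3)((0--2)² + (3-1)² + (0--1)²) = (1/3)(4 + 4 + 1) = 3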